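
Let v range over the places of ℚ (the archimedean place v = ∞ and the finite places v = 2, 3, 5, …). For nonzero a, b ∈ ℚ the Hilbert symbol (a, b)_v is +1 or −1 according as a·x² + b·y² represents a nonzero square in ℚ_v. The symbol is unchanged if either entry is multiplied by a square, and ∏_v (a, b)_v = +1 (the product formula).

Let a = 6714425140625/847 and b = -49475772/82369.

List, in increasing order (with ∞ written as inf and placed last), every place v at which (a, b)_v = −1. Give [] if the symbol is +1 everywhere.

(a, b) ≡ (8332583, -47) mod (ℚ^×)²; places V = {2, 3, 5, 7, 11, 19, 31, 41, 43, 47, ∞}.
(a,b)_∞: sgn(8332583)=+, sgn(-47)=−, so +1.
(a,b)_11: α=-2, u≡10; β=0, v≡6 (mod 11); (10|11)=-1, (6|11)=-1; sign (−1)^0·-1^0·-1^-2 = +1.
(a,b)_19: α=3, u≡12; β=2, v≡13 (mod 19); (12|19)=-1, (13|19)=-1; sign (−1)^0·-1^2·-1^3 = -1.
(a,b)_47: α=1, u≡10; β=1, v≡20 (mod 47); (10|47)=-1, (20|47)=-1; sign (−1)^1·-1^1·-1^1 = -1.
(a,b)_7: α=-1, u≡3; β=-2, v≡4 (mod 7); (3|7)=-1, (4|7)=+1; sign (−1)^0·-1^-2·+1^-1 = +1.
(a,b)_41: α=0, u≡19; β=-2, v≡30 (mod 41); (19|41)=-1, (30|41)=-1; sign (−1)^0·-1^-2·-1^0 = +1.
(a,b)_31: α=1, u≡11; β=0, v≡21 (mod 31); (11|31)=-1, (21|31)=-1; sign (−1)^0·-1^0·-1^1 = -1.
(a,b)_5: α=6, u≡2; β=0, v≡2 (mod 5); (2|5)=-1, (2|5)=-1; sign (−1)^0·-1^0·-1^6 = +1.
(a,b)_43: α=1, u≡13; β=0, v≡37 (mod 43); (13|43)=+1, (37|43)=-1; sign (−1)^0·+1^0·-1^1 = -1.
(a,b)_2: α=0, β=2; u≡7, v≡1 (mod 8); ε(u)ε(v)=1·0, αω(v)=0·0, βω(u)=2·0; sum ≡ 0  ⇒  +1.
(a,b)_3: α=0, u≡2; β=6, v≡1 (mod 3); (2|3)=-1, (1|3)=+1; sign (−1)^0·-1^6·+1^0 = +1.
|Ram(8332583, -47)| = 4, even; anisotropic at {19, 31, 43, 47}.

[19, 31, 43, 47]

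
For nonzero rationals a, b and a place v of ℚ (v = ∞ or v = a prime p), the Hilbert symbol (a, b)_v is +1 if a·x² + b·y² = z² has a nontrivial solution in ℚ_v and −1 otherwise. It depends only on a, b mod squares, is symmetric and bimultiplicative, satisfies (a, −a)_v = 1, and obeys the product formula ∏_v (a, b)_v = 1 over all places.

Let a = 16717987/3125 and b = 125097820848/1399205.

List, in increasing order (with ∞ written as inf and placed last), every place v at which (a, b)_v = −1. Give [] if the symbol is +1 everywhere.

[2, 3]

Mod squares: a ≡ 935, b ≡ 15. Check v ∈ {∞, 2, 3, 5, 7, 11, 13, 17, 23}.
v=13: a=13^2·(≡9), b=13^2·(≡11) mod 13; (9|13)=+1, (11|13)=-1; (−1)^{2·2·6}·(+1)^2·(-1)^2 = +1.
v=23: a=23^2·(≡15), b=23^-4·(≡14) mod 23; (15|23)=-1, (14|23)=-1; (−1)^{2·-4·11}·(-1)^-4·(-1)^2 = +1.
v=17: a=17^1·(≡13), b=17^2·(≡15) mod 17; (13|17)=+1, (15|17)=+1; (−1)^{1·2·8}·(+1)^2·(+1)^1 = +1.
v=3: a=3^0·(≡2), b=3^3·(≡2) mod 3; (2|3)=-1, (2|3)=-1; (−1)^{0·3·1}·(-1)^3·(-1)^0 = -1.
v=2: v_2(a)=0, v_2(b)=4; units ≡ 7, 7 (mod 8); ε·ε+αω+βω = 1·1+0·0+4·0 ≡ 1  ⇒  (a,b)_2 = -1.
v=7: a=7^0·(≡2), b=7^2·(≡2) mod 7; (2|7)=+1, (2|7)=+1; (−1)^{0·2·3}·(+1)^2·(+1)^0 = +1.
v=5: a=5^-5·(≡2), b=5^-1·(≡3) mod 5; (2|5)=-1, (3|5)=-1; (−1)^{-5·-1·2}·(-1)^-1·(-1)^-5 = +1.
v=11: a=11^1·(≡2), b=11^2·(≡3) mod 11; (2|11)=-1, (3|11)=+1; (−1)^{1·2·5}·(-1)^2·(+1)^1 = +1.
v=∞: 935 > 0 and 15 > 0  ⇒  (a,b)_∞ = +1.
Ram(935, 15) = {2, 3}; no ℚ_2-point on the conic.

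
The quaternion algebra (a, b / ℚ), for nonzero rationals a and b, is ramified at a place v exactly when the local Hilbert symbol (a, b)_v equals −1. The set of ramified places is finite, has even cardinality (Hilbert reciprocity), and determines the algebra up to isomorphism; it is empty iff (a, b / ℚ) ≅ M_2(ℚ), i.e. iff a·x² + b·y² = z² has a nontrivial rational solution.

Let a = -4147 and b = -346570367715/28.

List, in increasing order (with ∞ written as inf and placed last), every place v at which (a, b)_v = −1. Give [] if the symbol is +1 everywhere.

Mod squares: a ≡ -4147, b ≡ -1464645. Check v ∈ {∞, 2, 3, 5, 7, 11, 13, 29, 37}.
v=29: a=29^1·(≡2), b=29^1·(≡28) mod 29; (2|29)=-1, (28|29)=+1; (−1)^{1·1·14}·(-1)^1·(+1)^1 = -1.
v=11: a=11^1·(≡8), b=11^2·(≡4) mod 11; (8|11)=-1, (4|11)=+1; (−1)^{1·2·5}·(-1)^2·(+1)^1 = +1.
v=∞: -4147 < 0 and -1464645 < 0  ⇒  (a,b)_∞ = -1.
v=13: a=13^1·(≡6), b=13^3·(≡7) mod 13; (6|13)=-1, (7|13)=-1; (−1)^{1·3·6}·(-1)^3·(-1)^1 = +1.
v=2: v_2(a)=0, v_2(b)=-2; units ≡ 5, 3 (mod 8); ε·ε+αω+βω = 0·1+0·1+-2·1 ≡ 0  ⇒  (a,b)_2 = +1.
v=7: a=7^0·(≡4), b=7^-1·(≡4) mod 7; (4|7)=+1, (4|7)=+1; (−1)^{0·-1·3}·(+1)^-1·(+1)^0 = +1.
v=5: a=5^0·(≡3), b=5^1·(≡4) mod 5; (3|5)=-1, (4|5)=+1; (−1)^{0·1·2}·(-1)^1·(+1)^0 = -1.
v=3: a=3^0·(≡2), b=3^5·(≡2) mod 3; (2|3)=-1, (2|3)=-1; (−1)^{0·5·1}·(-1)^5·(-1)^0 = -1.
v=37: a=37^0·(≡34), b=37^1·(≡19) mod 37; (34|37)=+1, (19|37)=-1; (−1)^{0·1·18}·(+1)^1·(-1)^0 = +1.
|Ram(-4147, -1464645)| = 4, even; anisotropic at {3, 5, 29, ∞}.

[3, 5, 29, inf]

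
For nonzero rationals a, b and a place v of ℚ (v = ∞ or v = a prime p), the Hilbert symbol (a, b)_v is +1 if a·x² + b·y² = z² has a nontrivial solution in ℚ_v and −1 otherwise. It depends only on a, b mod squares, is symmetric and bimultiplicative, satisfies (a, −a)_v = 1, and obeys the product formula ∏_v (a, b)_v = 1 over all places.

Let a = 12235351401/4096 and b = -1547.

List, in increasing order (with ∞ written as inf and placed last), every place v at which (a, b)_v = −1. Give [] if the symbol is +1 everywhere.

[7, 13, 17, 29]

Mod squares: a ≡ 18241, b ≡ -1547. Check v ∈ {∞, 2, 3, 7, 13, 17, 29, 37}.
v=2: v_2(a)=-12, v_2(b)=0; units ≡ 1, 5 (mod 8); ε·ε+αω+βω = 0·0+-12·1+0·0 ≡ 0  ⇒  (a,b)_2 = +1.
v=3: a=3^4·(≡1), b=3^0·(≡1) mod 3; (1|3)=+1, (1|3)=+1; (−1)^{4·0·1}·(+1)^0·(+1)^4 = +1.
v=17: a=17^1·(≡16), b=17^1·(≡11) mod 17; (16|17)=+1, (11|17)=-1; (−1)^{1·1·8}·(+1)^1·(-1)^1 = -1.
v=37: a=37^1·(≡3), b=37^0·(≡7) mod 37; (3|37)=+1, (7|37)=+1; (−1)^{1·0·18}·(+1)^0·(+1)^1 = +1.
v=29: a=29^1·(≡24), b=29^0·(≡19) mod 29; (24|29)=+1, (19|29)=-1; (−1)^{1·0·14}·(+1)^0·(-1)^1 = -1.
v=13: a=13^2·(≡8), b=13^1·(≡11) mod 13; (8|13)=-1, (11|13)=-1; (−1)^{2·1·6}·(-1)^1·(-1)^2 = -1.
v=7: a=7^2·(≡3), b=7^1·(≡3) mod 7; (3|7)=-1, (3|7)=-1; (−1)^{2·1·3}·(-1)^1·(-1)^2 = -1.
v=∞: 18241 > 0 and -1547 < 0  ⇒  (a,b)_∞ = +1.
|Ram(18241, -1547)| = 4, even; anisotropic at {7, 13, 17, 29}.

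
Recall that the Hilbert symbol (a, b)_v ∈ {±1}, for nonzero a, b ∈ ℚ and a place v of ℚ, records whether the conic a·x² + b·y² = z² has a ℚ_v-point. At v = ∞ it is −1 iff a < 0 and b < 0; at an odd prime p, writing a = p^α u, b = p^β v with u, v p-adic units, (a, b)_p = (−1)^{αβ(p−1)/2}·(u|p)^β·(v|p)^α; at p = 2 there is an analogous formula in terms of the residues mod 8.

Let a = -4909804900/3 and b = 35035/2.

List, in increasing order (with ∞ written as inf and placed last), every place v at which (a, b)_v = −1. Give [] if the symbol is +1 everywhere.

[2, 3, 5, 11]

Mod squares: a ≡ -3, b ≡ 1430. Check v ∈ {∞, 2, 3, 5, 7, 11, 13}.
v=2: v_2(a)=2, v_2(b)=-1; units ≡ 5, 3 (mod 8); ε·ε+αω+βω = 0·1+2·1+-1·1 ≡ 1  ⇒  (a,b)_2 = -1.
v=11: a=11^2·(≡7), b=11^1·(≡3) mod 11; (7|11)=-1, (3|11)=+1; (−1)^{2·1·5}·(-1)^1·(+1)^2 = -1.
v=13: a=13^2·(≡9), b=13^1·(≡2) mod 13; (9|13)=+1, (2|13)=-1; (−1)^{2·1·6}·(+1)^1·(-1)^2 = +1.
v=3: a=3^-1·(≡2), b=3^0·(≡2) mod 3; (2|3)=-1, (2|3)=-1; (−1)^{-1·0·1}·(-1)^0·(-1)^-1 = -1.
v=∞: -3 < 0 and 1430 > 0  ⇒  (a,b)_∞ = +1.
v=5: a=5^2·(≡3), b=5^1·(≡1) mod 5; (3|5)=-1, (1|5)=+1; (−1)^{2·1·2}·(-1)^1·(+1)^2 = -1.
v=7: a=7^4·(≡1), b=7^2·(≡4) mod 7; (1|7)=+1, (4|7)=+1; (−1)^{4·2·3}·(+1)^2·(+1)^4 = +1.
(-3, 1430 / ℚ) ramifies at {2, 3, 5, 11}: a division algebra.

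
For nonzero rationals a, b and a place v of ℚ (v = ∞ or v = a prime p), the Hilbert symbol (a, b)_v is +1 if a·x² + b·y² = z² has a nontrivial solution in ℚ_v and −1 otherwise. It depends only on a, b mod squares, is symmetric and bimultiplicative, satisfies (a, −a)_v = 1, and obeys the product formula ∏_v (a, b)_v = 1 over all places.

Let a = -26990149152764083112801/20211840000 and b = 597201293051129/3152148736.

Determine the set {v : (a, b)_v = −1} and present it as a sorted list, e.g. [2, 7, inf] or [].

[17, 19, 31, 41]

Mod squares: a ≡ -630989221, b ≡ 21758249. Check v ∈ {∞, 2, 3, 5, 11, 13, 17, 19, 23, 29, 31, 41, 53}.
v=23: a=23^2·(≡18), b=23^0·(≡15) mod 23; (18|23)=+1, (15|23)=-1; (−1)^{2·0·11}·(+1)^0·(-1)^2 = +1.
v=5: a=5^-4·(≡1), b=5^0·(≡4) mod 5; (1|5)=+1, (4|5)=+1; (−1)^{-4·0·2}·(+1)^0·(+1)^-4 = +1.
v=31: a=31^1·(≡14), b=31^3·(≡2) mod 31; (14|31)=+1, (2|31)=+1; (−1)^{1·3·15}·(+1)^3·(+1)^1 = -1.
v=29: a=29^-1·(≡5), b=29^-2·(≡7) mod 29; (5|29)=+1, (7|29)=+1; (−1)^{-1·-2·14}·(+1)^-2·(+1)^-1 = +1.
v=11: a=11^-2·(≡8), b=11^-4·(≡2) mod 11; (8|11)=-1, (2|11)=-1; (−1)^{-2·-4·5}·(-1)^-4·(-1)^-2 = +1.
v=41: a=41^3·(≡32), b=41^1·(≡11) mod 41; (32|41)=+1, (11|41)=-1; (−1)^{3·1·20}·(+1)^1·(-1)^3 = -1.
v=2: v_2(a)=-10, v_2(b)=-8; units ≡ 3, 1 (mod 8); ε·ε+αω+βω = 1·0+-10·0+-8·1 ≡ 0  ⇒  (a,b)_2 = +1.
v=53: a=53^1·(≡19), b=53^1·(≡22) mod 53; (19|53)=-1, (22|53)=-1; (−1)^{1·1·26}·(-1)^1·(-1)^1 = +1.
v=3: a=3^-2·(≡2), b=3^0·(≡2) mod 3; (2|3)=-1, (2|3)=-1; (−1)^{-2·0·1}·(-1)^0·(-1)^-2 = +1.
v=13: a=13^6·(≡2), b=13^4·(≡8) mod 13; (2|13)=-1, (8|13)=-1; (−1)^{6·4·6}·(-1)^4·(-1)^6 = +1.
v=∞: -630989221 < 0 and 21758249 > 0  ⇒  (a,b)_∞ = +1.
v=17: a=17^3·(≡11), b=17^1·(≡4) mod 17; (11|17)=-1, (4|17)=+1; (−1)^{3·1·8}·(-1)^1·(+1)^3 = -1.
v=19: a=19^1·(≡12), b=19^1·(≡18) mod 19; (12|19)=-1, (18|19)=-1; (−1)^{1·1·9}·(-1)^1·(-1)^1 = -1.
|Ram(-630989221, 21758249)| = 4, even; anisotropic at {17, 19, 31, 41}.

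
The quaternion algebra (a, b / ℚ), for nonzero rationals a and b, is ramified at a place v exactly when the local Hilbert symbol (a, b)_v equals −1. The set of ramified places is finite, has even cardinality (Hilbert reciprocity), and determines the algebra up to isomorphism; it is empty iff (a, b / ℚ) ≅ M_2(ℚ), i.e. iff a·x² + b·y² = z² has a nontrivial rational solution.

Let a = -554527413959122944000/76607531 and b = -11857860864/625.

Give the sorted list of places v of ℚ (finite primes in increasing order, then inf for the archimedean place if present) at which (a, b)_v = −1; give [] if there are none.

Mod squares: a ≡ -1265, b ≡ -1081. Check v ∈ {∞, 2, 3, 5, 7, 11, 13, 23, 29, 47}.
v=2: v_2(a)=16, v_2(b)=8; units ≡ 7, 7 (mod 8); ε·ε+αω+βω = 1·1+16·0+8·0 ≡ 1  ⇒  (a,b)_2 = -1.
v=3: a=3^2·(≡1), b=3^4·(≡2) mod 3; (1|3)=+1, (2|3)=-1; (−1)^{2·4·1}·(+1)^4·(-1)^2 = +1.
v=29: a=29^-2·(≡27), b=29^0·(≡11) mod 29; (27|29)=-1, (11|29)=-1; (−1)^{-2·0·14}·(-1)^0·(-1)^-2 = +1.
v=23: a=23^7·(≡22), b=23^3·(≡14) mod 23; (22|23)=-1, (14|23)=-1; (−1)^{7·3·11}·(-1)^3·(-1)^7 = -1.
v=47: a=47^2·(≡37), b=47^1·(≡24) mod 47; (37|47)=+1, (24|47)=+1; (−1)^{2·1·23}·(+1)^1·(+1)^2 = +1.
v=11: a=11^-1·(≡10), b=11^0·(≡7) mod 11; (10|11)=-1, (7|11)=-1; (−1)^{-1·0·5}·(-1)^0·(-1)^-1 = -1.
v=5: a=5^3·(≡3), b=5^-4·(≡1) mod 5; (3|5)=-1, (1|5)=+1; (−1)^{3·-4·2}·(-1)^-4·(+1)^3 = +1.
v=7: a=7^-2·(≡1), b=7^0·(≡2) mod 7; (1|7)=+1, (2|7)=+1; (−1)^{-2·0·3}·(+1)^0·(+1)^-2 = +1.
v=13: a=13^-2·(≡1), b=13^0·(≡8) mod 13; (1|13)=+1, (8|13)=-1; (−1)^{-2·0·6}·(+1)^0·(-1)^-2 = +1.
v=∞: -1265 < 0 and -1081 < 0  ⇒  (a,b)_∞ = -1.
|Ram(-1265, -1081)| = 4, even; anisotropic at {2, 11, 23, ∞}.

[2, 11, 23, inf]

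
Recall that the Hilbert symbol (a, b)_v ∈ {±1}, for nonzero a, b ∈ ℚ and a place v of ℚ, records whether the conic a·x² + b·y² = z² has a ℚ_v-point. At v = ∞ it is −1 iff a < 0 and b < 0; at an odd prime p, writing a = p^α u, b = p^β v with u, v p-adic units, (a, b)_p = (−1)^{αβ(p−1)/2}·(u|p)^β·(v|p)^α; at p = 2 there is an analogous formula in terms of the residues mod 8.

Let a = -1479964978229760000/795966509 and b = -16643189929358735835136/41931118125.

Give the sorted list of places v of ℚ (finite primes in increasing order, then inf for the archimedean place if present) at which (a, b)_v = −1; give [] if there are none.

[2, 17, 47, inf]

Mod squares: a ≡ -440249, b ≡ -51794. Check v ∈ {∞, 2, 3, 5, 11, 13, 17, 19, 29, 31, 47}.
v=29: a=29^-1·(≡19), b=29^-1·(≡10) mod 29; (19|29)=-1, (10|29)=-1; (−1)^{-1·-1·14}·(-1)^-1·(-1)^-1 = +1.
v=17: a=17^3·(≡5), b=17^4·(≡6) mod 17; (5|17)=-1, (6|17)=-1; (−1)^{3·4·8}·(-1)^4·(-1)^3 = -1.
v=3: a=3^2·(≡1), b=3^-4·(≡1) mod 3; (1|3)=+1, (1|3)=+1; (−1)^{2·-4·1}·(+1)^-4·(+1)^2 = +1.
v=∞: -440249 < 0 and -51794 < 0  ⇒  (a,b)_∞ = -1.
v=13: a=13^-4·(≡10), b=13^-4·(≡11) mod 13; (10|13)=+1, (11|13)=-1; (−1)^{-4·-4·6}·(+1)^-4·(-1)^-4 = +1.
v=47: a=47^1·(≡44), b=47^1·(≡5) mod 47; (44|47)=-1, (5|47)=-1; (−1)^{1·1·23}·(-1)^1·(-1)^1 = -1.
v=5: a=5^4·(≡1), b=5^-4·(≡1) mod 5; (1|5)=+1, (1|5)=+1; (−1)^{4·-4·2}·(+1)^-4·(+1)^4 = +1.
v=31: a=31^-2·(≡26), b=31^2·(≡8) mod 31; (26|31)=-1, (8|31)=+1; (−1)^{-2·2·15}·(-1)^2·(+1)^-2 = +1.
v=11: a=11^4·(≡5), b=11^6·(≡4) mod 11; (5|11)=+1, (4|11)=+1; (−1)^{4·6·5}·(+1)^6·(+1)^4 = +1.
v=2: v_2(a)=12, v_2(b)=17; units ≡ 7, 7 (mod 8); ε·ε+αω+βω = 1·1+12·0+17·0 ≡ 1  ⇒  (a,b)_2 = -1.
v=19: a=19^1·(≡16), b=19^1·(≡13) mod 19; (16|19)=+1, (13|19)=-1; (−1)^{1·1·9}·(+1)^1·(-1)^1 = +1.
(-440249, -51794 / ℚ) ramifies at {2, 17, 47, ∞}: a division algebra.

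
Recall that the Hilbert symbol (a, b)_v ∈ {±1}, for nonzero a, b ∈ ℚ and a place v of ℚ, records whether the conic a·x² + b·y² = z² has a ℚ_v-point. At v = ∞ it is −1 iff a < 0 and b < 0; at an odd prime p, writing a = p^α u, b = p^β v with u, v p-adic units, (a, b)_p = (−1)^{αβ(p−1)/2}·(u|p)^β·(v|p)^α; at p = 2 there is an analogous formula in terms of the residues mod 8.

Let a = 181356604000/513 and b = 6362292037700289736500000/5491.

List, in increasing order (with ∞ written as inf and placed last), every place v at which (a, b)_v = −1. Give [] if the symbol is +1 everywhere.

[2, 7, 19, 29]

Mod squares: a ≡ 181830, b ≡ 10374. Check v ∈ {∞, 2, 3, 5, 7, 11, 13, 17, 19, 29, 31}.
v=5: a=5^3·(≡4), b=5^6·(≡1) mod 5; (4|5)=+1, (1|5)=+1; (−1)^{3·6·2}·(+1)^6·(+1)^3 = +1.
v=7: a=7^0·(≡6), b=7^5·(≡6) mod 7; (6|7)=-1, (6|7)=-1; (−1)^{0·5·3}·(-1)^5·(-1)^0 = -1.
v=2: v_2(a)=5, v_2(b)=5; units ≡ 3, 3 (mod 8); ε·ε+αω+βω = 1·1+5·1+5·1 ≡ 1  ⇒  (a,b)_2 = -1.
v=13: a=13^2·(≡10), b=13^5·(≡7) mod 13; (10|13)=+1, (7|13)=-1; (−1)^{2·5·6}·(+1)^5·(-1)^2 = +1.
v=∞: 181830 > 0 and 10374 > 0  ⇒  (a,b)_∞ = +1.
v=31: a=31^0·(≡26), b=31^2·(≡19) mod 31; (26|31)=-1, (19|31)=+1; (−1)^{0·2·15}·(-1)^2·(+1)^0 = +1.
v=3: a=3^-3·(≡1), b=3^1·(≡2) mod 3; (1|3)=+1, (2|3)=-1; (−1)^{-3·1·1}·(+1)^1·(-1)^-3 = +1.
v=29: a=29^3·(≡20), b=29^4·(≡26) mod 29; (20|29)=+1, (26|29)=-1; (−1)^{3·4·14}·(+1)^4·(-1)^3 = -1.
v=17: a=17^0·(≡8), b=17^-2·(≡16) mod 17; (8|17)=+1, (16|17)=+1; (−1)^{0·-2·8}·(+1)^-2·(+1)^0 = +1.
v=19: a=19^-1·(≡12), b=19^-1·(≡3) mod 19; (12|19)=-1, (3|19)=-1; (−1)^{-1·-1·9}·(-1)^-1·(-1)^-1 = -1.
v=11: a=11^1·(≡8), b=11^0·(≡9) mod 11; (8|11)=-1, (9|11)=+1; (−1)^{1·0·5}·(-1)^0·(+1)^1 = +1.
(181830, 10374 / ℚ) ramifies at {2, 7, 19, 29}: a division algebra.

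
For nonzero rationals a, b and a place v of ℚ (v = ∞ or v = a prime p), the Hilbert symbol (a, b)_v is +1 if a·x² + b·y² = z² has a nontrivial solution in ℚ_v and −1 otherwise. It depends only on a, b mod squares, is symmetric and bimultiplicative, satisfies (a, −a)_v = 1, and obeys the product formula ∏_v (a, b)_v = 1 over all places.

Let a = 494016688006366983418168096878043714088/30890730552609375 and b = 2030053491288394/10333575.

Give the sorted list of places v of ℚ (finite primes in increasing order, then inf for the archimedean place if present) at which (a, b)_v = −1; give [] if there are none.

Mod squares: a ≡ 8246, b ≡ 108262. Check v ∈ {∞, 2, 3, 5, 7, 11, 13, 19, 29, 31, 37}.
v=37: a=37^2·(≡31), b=37^1·(≡34) mod 37; (31|37)=-1, (34|37)=+1; (−1)^{2·1·18}·(-1)^1·(+1)^2 = -1.
v=5: a=5^-6·(≡4), b=5^-2·(≡3) mod 5; (4|5)=+1, (3|5)=-1; (−1)^{-6·-2·2}·(+1)^-2·(-1)^-6 = +1.
v=2: v_2(a)=3, v_2(b)=1; units ≡ 3, 3 (mod 8); ε·ε+αω+βω = 1·1+3·1+1·1 ≡ 1  ⇒  (a,b)_2 = -1.
v=7: a=7^-1·(≡2), b=7^-1·(≡6) mod 7; (2|7)=+1, (6|7)=-1; (−1)^{-1·-1·3}·(+1)^-1·(-1)^-1 = +1.
v=19: a=19^3·(≡4), b=19^1·(≡11) mod 19; (4|19)=+1, (11|19)=+1; (−1)^{3·1·9}·(+1)^1·(+1)^3 = -1.
v=29: a=29^6·(≡19), b=29^2·(≡1) mod 29; (19|29)=-1, (1|29)=+1; (−1)^{6·2·14}·(-1)^2·(+1)^6 = +1.
v=∞: 8246 > 0 and 108262 > 0  ⇒  (a,b)_∞ = +1.
v=3: a=3^-24·(≡2), b=3^-10·(≡1) mod 3; (2|3)=-1, (1|3)=+1; (−1)^{-24·-10·1}·(-1)^-10·(+1)^-24 = +1.
v=13: a=13^4·(≡3), b=13^2·(≡11) mod 13; (3|13)=+1, (11|13)=-1; (−1)^{4·2·6}·(+1)^2·(-1)^4 = +1.
v=11: a=11^4·(≡8), b=11^1·(≡2) mod 11; (8|11)=-1, (2|11)=-1; (−1)^{4·1·5}·(-1)^1·(-1)^4 = -1.
v=31: a=31^9·(≡9), b=31^4·(≡20) mod 31; (9|31)=+1, (20|31)=+1; (−1)^{9·4·15}·(+1)^4·(+1)^9 = +1.
(8246, 108262 / ℚ) ramifies at {2, 11, 19, 37}: a division algebra.

[2, 11, 19, 37]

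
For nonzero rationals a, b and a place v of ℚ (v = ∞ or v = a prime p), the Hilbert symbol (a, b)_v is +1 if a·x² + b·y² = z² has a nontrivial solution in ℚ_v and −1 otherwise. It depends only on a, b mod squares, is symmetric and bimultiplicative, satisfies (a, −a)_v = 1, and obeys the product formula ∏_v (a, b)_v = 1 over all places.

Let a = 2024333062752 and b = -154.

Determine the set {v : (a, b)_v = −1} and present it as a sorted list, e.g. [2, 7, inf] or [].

Mod squares: a ≡ 176358, b ≡ -154. Check v ∈ {∞, 2, 3, 7, 11, 13, 17, 19}.
v=11: a=11^4·(≡7), b=11^1·(≡8) mod 11; (7|11)=-1, (8|11)=-1; (−1)^{4·1·5}·(-1)^1·(-1)^4 = -1.
v=7: a=7^3·(≡1), b=7^1·(≡6) mod 7; (1|7)=+1, (6|7)=-1; (−1)^{3·1·3}·(+1)^1·(-1)^3 = +1.
v=3: a=3^1·(≡1), b=3^0·(≡2) mod 3; (1|3)=+1, (2|3)=-1; (−1)^{1·0·1}·(+1)^0·(-1)^1 = -1.
v=∞: 176358 > 0 and -154 < 0  ⇒  (a,b)_∞ = +1.
v=2: v_2(a)=5, v_2(b)=1; units ≡ 3, 3 (mod 8); ε·ε+αω+βω = 1·1+5·1+1·1 ≡ 1  ⇒  (a,b)_2 = -1.
v=19: a=19^1·(≡18), b=19^0·(≡17) mod 19; (18|19)=-1, (17|19)=+1; (−1)^{1·0·9}·(-1)^0·(+1)^1 = +1.
v=13: a=13^1·(≡6), b=13^0·(≡2) mod 13; (6|13)=-1, (2|13)=-1; (−1)^{1·0·6}·(-1)^0·(-1)^1 = -1.
v=17: a=17^1·(≡15), b=17^0·(≡16) mod 17; (15|17)=+1, (16|17)=+1; (−1)^{1·0·8}·(+1)^0·(+1)^1 = +1.
Ram(176358, -154) = {2, 3, 11, 13}; no ℚ_2-point on the conic.

[2, 3, 11, 13]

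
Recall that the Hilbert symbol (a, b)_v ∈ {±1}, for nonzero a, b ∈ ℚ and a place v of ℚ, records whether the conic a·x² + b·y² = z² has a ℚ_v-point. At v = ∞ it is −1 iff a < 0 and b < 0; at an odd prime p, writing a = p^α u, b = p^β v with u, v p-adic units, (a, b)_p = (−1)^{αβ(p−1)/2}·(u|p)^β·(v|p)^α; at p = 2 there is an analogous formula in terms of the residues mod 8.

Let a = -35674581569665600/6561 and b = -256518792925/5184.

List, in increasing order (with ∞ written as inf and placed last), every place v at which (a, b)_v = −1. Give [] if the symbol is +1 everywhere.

(a, b) ≡ (-1, -2173) mod (ℚ^×)²; places V = {2, 3, 5, 41, 53, ∞}.
(a,b)_∞: sgn(-1)=−, sgn(-2173)=−, so -1.
(a,b)_5: α=2, u≡1; β=2, v≡2 (mod 5); (1|5)=+1, (2|5)=-1; sign (−1)^0·+1^2·-1^2 = +1.
(a,b)_2: α=6, β=-6; u≡7, v≡3 (mod 8); ε(u)ε(v)=1·1, αω(v)=6·1, βω(u)=-6·0; sum ≡ 1  ⇒  -1.
(a,b)_53: α=4, u≡7; β=3, v≡26 (mod 53); (7|53)=+1, (26|53)=-1; sign (−1)^0·+1^3·-1^4 = +1.
(a,b)_3: α=-8, u≡2; β=-4, v≡2 (mod 3); (2|3)=-1, (2|3)=-1; sign (−1)^0·-1^-4·-1^-8 = +1.
(a,b)_41: α=4, u≡10; β=3, v≡19 (mod 41); (10|41)=+1, (19|41)=-1; sign (−1)^0·+1^3·-1^4 = +1.
Ram(-1, -2173) = {2, ∞}; no ℚ_2-point on the conic.

[2, inf]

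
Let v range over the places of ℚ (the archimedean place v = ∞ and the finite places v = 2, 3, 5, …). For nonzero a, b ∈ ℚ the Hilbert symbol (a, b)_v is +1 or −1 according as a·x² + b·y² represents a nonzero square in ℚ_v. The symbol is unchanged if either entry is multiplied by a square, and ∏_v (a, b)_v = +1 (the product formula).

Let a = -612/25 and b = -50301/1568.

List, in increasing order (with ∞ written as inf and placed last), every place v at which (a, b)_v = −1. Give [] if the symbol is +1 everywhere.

Mod squares: a ≡ -17, b ≡ -138. Check v ∈ {∞, 2, 3, 5, 7, 17, 23}.
v=5: a=5^-2·(≡3), b=5^0·(≡3) mod 5; (3|5)=-1, (3|5)=-1; (−1)^{-2·0·2}·(-1)^0·(-1)^-2 = +1.
v=7: a=7^0·(≡1), b=7^-2·(≡2) mod 7; (1|7)=+1, (2|7)=+1; (−1)^{0·-2·3}·(+1)^-2·(+1)^0 = +1.
v=3: a=3^2·(≡1), b=3^7·(≡2) mod 3; (1|3)=+1, (2|3)=-1; (−1)^{2·7·1}·(+1)^7·(-1)^2 = +1.
v=2: v_2(a)=2, v_2(b)=-5; units ≡ 7, 3 (mod 8); ε·ε+αω+βω = 1·1+2·1+-5·0 ≡ 1  ⇒  (a,b)_2 = -1.
v=∞: -17 < 0 and -138 < 0  ⇒  (a,b)_∞ = -1.
v=17: a=17^1·(≡4), b=17^0·(≡9) mod 17; (4|17)=+1, (9|17)=+1; (−1)^{1·0·8}·(+1)^0·(+1)^1 = +1.
v=23: a=23^0·(≡16), b=23^1·(≡11) mod 23; (16|23)=+1, (11|23)=-1; (−1)^{0·1·11}·(+1)^1·(-1)^0 = +1.
(-17, -138 / ℚ) ramifies at {2, ∞}: a division algebra.

[2, inf]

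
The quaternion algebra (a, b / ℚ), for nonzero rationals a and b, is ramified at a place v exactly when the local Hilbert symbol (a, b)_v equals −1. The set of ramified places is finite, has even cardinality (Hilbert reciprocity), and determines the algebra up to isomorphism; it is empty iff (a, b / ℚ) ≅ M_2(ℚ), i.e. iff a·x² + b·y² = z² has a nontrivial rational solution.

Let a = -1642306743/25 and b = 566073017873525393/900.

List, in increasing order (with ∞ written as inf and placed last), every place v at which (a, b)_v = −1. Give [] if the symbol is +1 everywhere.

Mod squares: a ≡ -1508087, b ≡ 17. Check v ∈ {∞, 2, 3, 5, 7, 11, 17, 19, 23, 29}.
v=∞: -1508087 < 0 and 17 > 0  ⇒  (a,b)_∞ = +1.
v=7: a=7^1·(≡5), b=7^2·(≡5) mod 7; (5|7)=-1, (5|7)=-1; (−1)^{1·2·3}·(-1)^2·(-1)^1 = -1.
v=29: a=29^1·(≡24), b=29^2·(≡17) mod 29; (24|29)=+1, (17|29)=-1; (−1)^{1·2·14}·(+1)^2·(-1)^1 = -1.
v=11: a=11^2·(≡6), b=11^4·(≡10) mod 11; (6|11)=-1, (10|11)=-1; (−1)^{2·4·5}·(-1)^4·(-1)^2 = +1.
v=2: v_2(a)=0, v_2(b)=-2; units ≡ 1, 1 (mod 8); ε·ε+αω+βω = 0·0+0·0+-2·0 ≡ 0  ⇒  (a,b)_2 = +1.
v=5: a=5^-2·(≡2), b=5^-2·(≡3) mod 5; (2|5)=-1, (3|5)=-1; (−1)^{-2·-2·2}·(-1)^-2·(-1)^-2 = +1.
v=19: a=19^1·(≡9), b=19^2·(≡6) mod 19; (9|19)=+1, (6|19)=+1; (−1)^{1·2·9}·(+1)^2·(+1)^1 = +1.
v=3: a=3^2·(≡1), b=3^-2·(≡2) mod 3; (1|3)=+1, (2|3)=-1; (−1)^{2·-2·1}·(+1)^-2·(-1)^2 = +1.
v=17: a=17^1·(≡10), b=17^3·(≡2) mod 17; (10|17)=-1, (2|17)=+1; (−1)^{1·3·8}·(-1)^3·(+1)^1 = -1.
v=23: a=23^1·(≡16), b=23^2·(≡21) mod 23; (16|23)=+1, (21|23)=-1; (−1)^{1·2·11}·(+1)^2·(-1)^1 = -1.
|Ram(-1508087, 17)| = 4, even; anisotropic at {7, 17, 23, 29}.

[7, 17, 23, 29]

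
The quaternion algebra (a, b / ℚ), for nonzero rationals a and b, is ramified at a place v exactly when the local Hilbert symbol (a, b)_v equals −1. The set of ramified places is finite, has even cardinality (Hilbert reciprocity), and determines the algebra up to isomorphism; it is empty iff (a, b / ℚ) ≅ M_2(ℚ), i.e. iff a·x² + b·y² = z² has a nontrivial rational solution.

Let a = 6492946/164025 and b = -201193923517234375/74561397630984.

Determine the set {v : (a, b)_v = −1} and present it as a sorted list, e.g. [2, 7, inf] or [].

(a, b) ≡ (34, -462) mod (ℚ^×)²; places V = {2, 3, 5, 7, 11, 13, 17, 19, 23, ∞}.
(a,b)_∞: sgn(34)=+, sgn(-462)=−, so +1.
(a,b)_23: α=2, u≡7; β=0, v≡5 (mod 23); (7|23)=-1, (5|23)=-1; sign (−1)^0·-1^0·-1^2 = +1.
(a,b)_11: α=0, u≡5; β=-1, v≡8 (mod 11); (5|11)=+1, (8|11)=-1; sign (−1)^0·+1^-1·-1^0 = +1.
(a,b)_5: α=-2, u≡1; β=6, v≡3 (mod 5); (1|5)=+1, (3|5)=-1; sign (−1)^0·+1^6·-1^-2 = +1.
(a,b)_17: α=1, u≡15; β=4, v≡11 (mod 17); (15|17)=+1, (11|17)=-1; sign (−1)^0·+1^4·-1^1 = -1.
(a,b)_3: α=-8, u≡1; β=-25, v≡2 (mod 3); (1|3)=+1, (2|3)=-1; sign (−1)^0·+1^-25·-1^-8 = +1.
(a,b)_19: α=2, u≡13; β=4, v≡2 (mod 19); (13|19)=-1, (2|19)=-1; sign (−1)^0·-1^4·-1^2 = +1.
(a,b)_2: α=1, β=-3; u≡1, v≡1 (mod 8); ε(u)ε(v)=0·0, αω(v)=1·0, βω(u)=-3·0; sum ≡ 0  ⇒  +1.
(a,b)_7: α=0, u≡5; β=1, v≡4 (mod 7); (5|7)=-1, (4|7)=+1; sign (−1)^0·-1^1·+1^0 = -1.
(a,b)_13: α=0, u≡11; β=2, v≡2 (mod 13); (11|13)=-1, (2|13)=-1; sign (−1)^0·-1^2·-1^0 = +1.
|Ram(34, -462)| = 2, even; anisotropic at {7, 17}.

[7, 17]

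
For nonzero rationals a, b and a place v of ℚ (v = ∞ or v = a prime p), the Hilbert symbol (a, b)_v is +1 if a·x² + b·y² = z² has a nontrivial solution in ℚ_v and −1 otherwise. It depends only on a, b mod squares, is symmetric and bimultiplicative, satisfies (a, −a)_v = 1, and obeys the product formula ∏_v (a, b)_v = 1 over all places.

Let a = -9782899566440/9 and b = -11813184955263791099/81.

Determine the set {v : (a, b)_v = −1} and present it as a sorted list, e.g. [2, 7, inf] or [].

[2, 7, 11, 13, 17, inf]

(a, b) ≡ (-10010, -70499) mod (ℚ^×)²; places V = {2, 3, 5, 7, 11, 13, 17, 29, 31, ∞}.
(a,b)_7: α=5, u≡6; β=2, v≡6 (mod 7); (6|7)=-1, (6|7)=-1; sign (−1)^0·-1^2·-1^5 = -1.
(a,b)_3: α=-2, u≡1; β=-4, v≡1 (mod 3); (1|3)=+1, (1|3)=+1; sign (−1)^0·+1^-4·+1^-2 = +1.
(a,b)_∞: sgn(-10010)=−, sgn(-70499)=−, so -1.
(a,b)_29: α=2, u≡28; β=3, v≡4 (mod 29); (28|29)=+1, (4|29)=+1; sign (−1)^0·+1^3·+1^2 = +1.
(a,b)_11: α=3, u≡9; β=5, v≡3 (mod 11); (9|11)=+1, (3|11)=+1; sign (−1)^1·+1^5·+1^3 = -1.
(a,b)_17: α=0, u≡6; β=3, v≡8 (mod 17); (6|17)=-1, (8|17)=+1; sign (−1)^0·-1^3·+1^0 = -1.
(a,b)_13: α=1, u≡10; β=1, v≡7 (mod 13); (10|13)=+1, (7|13)=-1; sign (−1)^0·+1^1·-1^1 = -1.
(a,b)_2: α=3, β=0; u≡3, v≡5 (mod 8); ε(u)ε(v)=1·0, αω(v)=3·1, βω(u)=0·1; sum ≡ 1  ⇒  -1.
(a,b)_31: α=0, u≡24; β=2, v≡3 (mod 31); (24|31)=-1, (3|31)=-1; sign (−1)^0·-1^2·-1^0 = +1.
(a,b)_5: α=1, u≡3; β=0, v≡1 (mod 5); (3|5)=-1, (1|5)=+1; sign (−1)^0·-1^0·+1^1 = +1.
|Ram(-10010, -70499)| = 6, even; anisotropic at {2, 7, 11, 13, 17, ∞}.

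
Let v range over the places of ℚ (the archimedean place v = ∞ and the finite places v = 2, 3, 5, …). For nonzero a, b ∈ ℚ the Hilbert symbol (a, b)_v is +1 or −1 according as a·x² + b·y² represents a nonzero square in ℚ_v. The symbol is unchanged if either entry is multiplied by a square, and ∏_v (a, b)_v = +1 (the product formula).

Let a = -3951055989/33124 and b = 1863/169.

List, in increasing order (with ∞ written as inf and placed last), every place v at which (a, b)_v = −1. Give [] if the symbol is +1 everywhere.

[2, 23, 31, 37]

(a, b) ≡ (-26381, 23) mod (ℚ^×)²; places V = {2, 3, 7, 13, 23, 31, 37, 43, ∞}.
(a,b)_7: α=-2, u≡2; β=0, v≡1 (mod 7); (2|7)=+1, (1|7)=+1; sign (−1)^0·+1^0·+1^-2 = +1.
(a,b)_31: α=1, u≡24; β=0, v≡29 (mod 31); (24|31)=-1, (29|31)=-1; sign (−1)^0·-1^0·-1^1 = -1.
(a,b)_37: α=1, u≡16; β=0, v≡20 (mod 37); (16|37)=+1, (20|37)=-1; sign (−1)^0·+1^0·-1^1 = -1.
(a,b)_∞: sgn(-26381)=−, sgn(23)=+, so +1.
(a,b)_3: α=4, u≡1; β=4, v≡2 (mod 3); (1|3)=+1, (2|3)=-1; sign (−1)^0·+1^4·-1^4 = +1.
(a,b)_43: α=2, u≡14; β=0, v≡24 (mod 43); (14|43)=+1, (24|43)=+1; sign (−1)^0·+1^0·+1^2 = +1.
(a,b)_2: α=-2, β=0; u≡3, v≡7 (mod 8); ε(u)ε(v)=1·1, αω(v)=-2·0, βω(u)=0·1; sum ≡ 1  ⇒  -1.
(a,b)_13: α=-2, u≡3; β=-2, v≡4 (mod 13); (3|13)=+1, (4|13)=+1; sign (−1)^0·+1^-2·+1^-2 = +1.
(a,b)_23: α=1, u≡12; β=1, v≡13 (mod 23); (12|23)=+1, (13|23)=+1; sign (−1)^1·+1^1·+1^1 = -1.
(-26381, 23 / ℚ) ramifies at {2, 23, 31, 37}: a division algebra.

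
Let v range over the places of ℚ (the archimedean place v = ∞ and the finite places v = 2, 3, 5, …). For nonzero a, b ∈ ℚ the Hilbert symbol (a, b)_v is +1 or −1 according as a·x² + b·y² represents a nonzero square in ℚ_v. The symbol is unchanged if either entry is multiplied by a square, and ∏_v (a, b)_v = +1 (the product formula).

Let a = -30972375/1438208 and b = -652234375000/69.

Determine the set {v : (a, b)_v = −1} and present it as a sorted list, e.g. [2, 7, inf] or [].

[5, 7, 19, inf]

Mod squares: a ≡ -30590, b ≡ -170430. Check v ∈ {∞, 2, 3, 5, 7, 13, 19, 23, 53}.
v=∞: -30590 < 0 and -170430 < 0  ⇒  (a,b)_∞ = -1.
v=2: v_2(a)=-9, v_2(b)=3; units ≡ 1, 1 (mod 8); ε·ε+αω+βω = 0·0+-9·0+3·0 ≡ 0  ⇒  (a,b)_2 = +1.
v=23: a=23^1·(≡18), b=23^-1·(≡5) mod 23; (18|23)=+1, (5|23)=-1; (−1)^{1·-1·11}·(+1)^-1·(-1)^1 = +1.
v=13: a=13^0·(≡12), b=13^3·(≡5) mod 13; (12|13)=+1, (5|13)=-1; (−1)^{0·3·6}·(+1)^3·(-1)^0 = +1.
v=53: a=53^-2·(≡16), b=53^0·(≡19) mod 53; (16|53)=+1, (19|53)=-1; (−1)^{-2·0·26}·(+1)^0·(-1)^-2 = +1.
v=19: a=19^1·(≡6), b=19^1·(≡11) mod 19; (6|19)=+1, (11|19)=+1; (−1)^{1·1·9}·(+1)^1·(+1)^1 = -1.
v=5: a=5^3·(≡2), b=5^9·(≡4) mod 5; (2|5)=-1, (4|5)=+1; (−1)^{3·9·2}·(-1)^9·(+1)^3 = -1.
v=7: a=7^1·(≡6), b=7^0·(≡5) mod 7; (6|7)=-1, (5|7)=-1; (−1)^{1·0·3}·(-1)^0·(-1)^1 = -1.
v=3: a=3^4·(≡1), b=3^-1·(≡1) mod 3; (1|3)=+1, (1|3)=+1; (−1)^{4·-1·1}·(+1)^-1·(+1)^4 = +1.
(-30590, -170430 / ℚ) ramifies at {5, 7, 19, ∞}: a division algebra.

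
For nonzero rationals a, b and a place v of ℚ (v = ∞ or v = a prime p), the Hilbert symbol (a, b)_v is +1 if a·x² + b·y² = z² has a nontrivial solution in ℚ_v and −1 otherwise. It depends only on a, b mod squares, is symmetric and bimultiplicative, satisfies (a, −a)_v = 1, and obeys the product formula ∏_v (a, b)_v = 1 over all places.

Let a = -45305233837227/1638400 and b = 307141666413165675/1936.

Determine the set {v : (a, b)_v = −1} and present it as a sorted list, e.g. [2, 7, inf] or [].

(a, b) ≡ (-788307, 323) mod (ℚ^×)²; places V = {2, 3, 5, 7, 11, 13, 17, 19, 29, 41, ∞}.
(a,b)_2: α=-16, β=-4; u≡5, v≡3 (mod 8); ε(u)ε(v)=0·1, αω(v)=-16·1, βω(u)=-4·1; sum ≡ 0  ⇒  +1.
(a,b)_41: α=1, u≡9; β=2, v≡33 (mod 41); (9|41)=+1, (33|41)=+1; sign (−1)^0·+1^2·+1^1 = +1.
(a,b)_17: α=1, u≡7; β=1, v≡2 (mod 17); (7|17)=-1, (2|17)=+1; sign (−1)^0·-1^1·+1^1 = -1.
(a,b)_5: α=-2, u≡3; β=2, v≡2 (mod 5); (3|5)=-1, (2|5)=-1; sign (−1)^0·-1^2·-1^-2 = +1.
(a,b)_3: α=3, u≡1; β=2, v≡2 (mod 3); (1|3)=+1, (2|3)=-1; sign (−1)^0·+1^2·-1^3 = -1.
(a,b)_19: α=4, u≡8; β=3, v≡6 (mod 19); (8|19)=-1, (6|19)=+1; sign (−1)^0·-1^3·+1^4 = -1.
(a,b)_∞: sgn(-788307)=−, sgn(323)=+, so +1.
(a,b)_13: α=1, u≡5; β=2, v≡5 (mod 13); (5|13)=-1, (5|13)=-1; sign (−1)^0·-1^2·-1^1 = -1.
(a,b)_7: α=2, u≡6; β=2, v≡1 (mod 7); (6|7)=-1, (1|7)=+1; sign (−1)^0·-1^2·+1^2 = +1.
(a,b)_29: α=1, u≡26; β=2, v≡9 (mod 29); (26|29)=-1, (9|29)=+1; sign (−1)^0·-1^2·+1^1 = +1.
(a,b)_11: α=0, u≡2; β=-2, v≡5 (mod 11); (2|11)=-1, (5|11)=+1; sign (−1)^0·-1^-2·+1^0 = +1.
|Ram(-788307, 323)| = 4, even; anisotropic at {3, 13, 17, 19}.

[3, 13, 17, 19]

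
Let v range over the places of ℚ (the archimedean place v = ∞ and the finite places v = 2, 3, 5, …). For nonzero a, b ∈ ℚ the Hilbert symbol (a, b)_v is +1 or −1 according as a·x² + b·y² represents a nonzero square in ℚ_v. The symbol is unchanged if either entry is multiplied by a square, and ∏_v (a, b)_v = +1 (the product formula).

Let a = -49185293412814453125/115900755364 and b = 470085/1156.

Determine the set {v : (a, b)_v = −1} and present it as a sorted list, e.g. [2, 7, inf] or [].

(a, b) ≡ (-14245, 3885) mod (ℚ^×)²; places V = {2, 3, 5, 7, 11, 17, 19, 31, 37, ∞}.
(a,b)_11: α=5, u≡3; β=2, v≡2 (mod 11); (3|11)=+1, (2|11)=-1; sign (−1)^0·+1^2·-1^5 = -1.
(a,b)_∞: sgn(-14245)=−, sgn(3885)=+, so +1.
(a,b)_2: α=-2, β=-2; u≡3, v≡5 (mod 8); ε(u)ε(v)=1·0, αω(v)=-2·1, βω(u)=-2·1; sum ≡ 0  ⇒  +1.
(a,b)_7: α=3, u≡2; β=1, v≡4 (mod 7); (2|7)=+1, (4|7)=+1; sign (−1)^1·+1^1·+1^3 = -1.
(a,b)_5: α=9, u≡1; β=1, v≡2 (mod 5); (1|5)=+1, (2|5)=-1; sign (−1)^0·+1^1·-1^9 = -1.
(a,b)_3: α=2, u≡2; β=1, v≡2 (mod 3); (2|3)=-1, (2|3)=-1; sign (−1)^0·-1^1·-1^2 = -1.
(a,b)_37: α=3, u≡31; β=1, v≡18 (mod 37); (31|37)=-1, (18|37)=-1; sign (−1)^0·-1^1·-1^3 = +1.
(a,b)_31: α=-2, u≡23; β=0, v≡7 (mod 31); (23|31)=-1, (7|31)=+1; sign (−1)^0·-1^0·+1^-2 = +1.
(a,b)_17: α=-4, u≡13; β=-2, v≡13 (mod 17); (13|17)=+1, (13|17)=+1; sign (−1)^0·+1^-2·+1^-4 = +1.
(a,b)_19: α=-2, u≡6; β=0, v≡17 (mod 19); (6|19)=+1, (17|19)=+1; sign (−1)^0·+1^0·+1^-2 = +1.
Ram(-14245, 3885) = {3, 5, 7, 11}; no ℚ_3-point on the conic.

[3, 5, 7, 11]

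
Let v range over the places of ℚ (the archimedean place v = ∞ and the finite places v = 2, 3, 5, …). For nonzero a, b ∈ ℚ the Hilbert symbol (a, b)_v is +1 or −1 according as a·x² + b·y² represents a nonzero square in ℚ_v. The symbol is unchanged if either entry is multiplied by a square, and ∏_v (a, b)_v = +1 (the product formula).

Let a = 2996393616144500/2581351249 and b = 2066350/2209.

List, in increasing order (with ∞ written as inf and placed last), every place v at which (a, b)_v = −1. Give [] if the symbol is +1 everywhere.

[2, 13]

Mod squares: a ≡ 5, b ≡ 286. Check v ∈ {∞, 2, 5, 11, 13, 17, 19, 23, 47, 53}.
v=19: a=19^2·(≡1), b=19^0·(≡1) mod 19; (1|19)=+1, (1|19)=+1; (−1)^{2·0·9}·(+1)^0·(+1)^2 = +1.
v=23: a=23^-2·(≡10), b=23^0·(≡7) mod 23; (10|23)=-1, (7|23)=-1; (−1)^{-2·0·11}·(-1)^0·(-1)^-2 = +1.
v=13: a=13^2·(≡2), b=13^1·(≡1) mod 13; (2|13)=-1, (1|13)=+1; (−1)^{2·1·6}·(-1)^1·(+1)^2 = -1.
v=17: a=17^2·(≡7), b=17^2·(≡7) mod 17; (7|17)=-1, (7|17)=-1; (−1)^{2·2·8}·(-1)^2·(-1)^2 = +1.
v=5: a=5^3·(≡4), b=5^2·(≡1) mod 5; (4|5)=+1, (1|5)=+1; (−1)^{3·2·2}·(+1)^2·(+1)^3 = +1.
v=11: a=11^2·(≡1), b=11^1·(≡4) mod 11; (1|11)=+1, (4|11)=+1; (−1)^{2·1·5}·(+1)^1·(+1)^2 = +1.
v=53: a=53^2·(≡50), b=53^0·(≡32) mod 53; (50|53)=-1, (32|53)=-1; (−1)^{2·0·26}·(-1)^0·(-1)^2 = +1.
v=2: v_2(a)=2, v_2(b)=1; units ≡ 5, 7 (mod 8); ε·ε+αω+βω = 0·1+2·0+1·1 ≡ 1  ⇒  (a,b)_2 = -1.
v=47: a=47^-4·(≡35), b=47^-2·(≡42) mod 47; (35|47)=-1, (42|47)=+1; (−1)^{-4·-2·23}·(-1)^-2·(+1)^-4 = +1.
v=∞: 5 > 0 and 286 > 0  ⇒  (a,b)_∞ = +1.
(5, 286 / ℚ) ramifies at {2, 13}: a division algebra.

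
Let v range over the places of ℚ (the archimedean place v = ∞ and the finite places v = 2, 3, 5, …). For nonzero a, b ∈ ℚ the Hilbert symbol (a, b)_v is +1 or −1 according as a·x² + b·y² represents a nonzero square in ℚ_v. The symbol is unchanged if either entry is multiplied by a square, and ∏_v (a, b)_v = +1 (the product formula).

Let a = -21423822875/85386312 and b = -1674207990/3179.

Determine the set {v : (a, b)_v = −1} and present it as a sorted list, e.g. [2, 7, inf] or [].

(a, b) ≡ (-2470, -41760290) mod (ℚ^×)²; places V = {2, 3, 5, 7, 11, 13, 17, 19, 29, 53, ∞}.
(a,b)_11: α=-4, u≡9; β=-1, v≡6 (mod 11); (9|11)=+1, (6|11)=-1; sign (−1)^0·+1^-1·-1^-4 = +1.
(a,b)_19: α=1, u≡3; β=1, v≡15 (mod 19); (3|19)=-1, (15|19)=-1; sign (−1)^1·-1^1·-1^1 = -1.
(a,b)_5: α=3, u≡1; β=1, v≡3 (mod 5); (1|5)=+1, (3|5)=-1; sign (−1)^0·+1^1·-1^3 = -1.
(a,b)_17: α=2, u≡14; β=-2, v≡14 (mod 17); (14|17)=-1, (14|17)=-1; sign (−1)^0·-1^-2·-1^2 = +1.
(a,b)_2: α=-3, β=1; u≡5, v≡7 (mod 8); ε(u)ε(v)=0·1, αω(v)=-3·0, βω(u)=1·1; sum ≡ 1  ⇒  -1.
(a,b)_∞: sgn(-2470)=−, sgn(-41760290)=−, so -1.
(a,b)_53: α=0, u≡12; β=1, v≡35 (mod 53); (12|53)=-1, (35|53)=-1; sign (−1)^0·-1^1·-1^0 = -1.
(a,b)_7: α=4, u≡1; β=2, v≡1 (mod 7); (1|7)=+1, (1|7)=+1; sign (−1)^0·+1^2·+1^4 = +1.
(a,b)_3: α=-6, u≡2; β=2, v≡1 (mod 3); (2|3)=-1, (1|3)=+1; sign (−1)^0·-1^2·+1^-6 = +1.
(a,b)_13: α=1, u≡11; β=1, v≡9 (mod 13); (11|13)=-1, (9|13)=+1; sign (−1)^0·-1^1·+1^1 = -1.
(a,b)_29: α=0, u≡24; β=1, v≡18 (mod 29); (24|29)=+1, (18|29)=-1; sign (−1)^0·+1^1·-1^0 = +1.
Ram(-2470, -41760290) = {2, 5, 13, 19, 53, ∞}; no ℚ_2-point on the conic.

[2, 5, 13, 19, 53, inf]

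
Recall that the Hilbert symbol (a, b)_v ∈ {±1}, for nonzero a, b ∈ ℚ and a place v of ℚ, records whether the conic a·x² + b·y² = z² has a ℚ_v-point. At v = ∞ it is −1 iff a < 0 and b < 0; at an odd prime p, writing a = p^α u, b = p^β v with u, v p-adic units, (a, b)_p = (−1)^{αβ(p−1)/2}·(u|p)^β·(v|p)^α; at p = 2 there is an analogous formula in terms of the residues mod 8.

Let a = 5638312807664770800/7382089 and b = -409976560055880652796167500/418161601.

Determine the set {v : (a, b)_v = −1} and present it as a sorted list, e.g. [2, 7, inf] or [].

(a, b) ≡ (7, -184667) mod (ℚ^×)²; places V = {2, 3, 5, 7, 11, 13, 19, 23, 31, 37, ∞}.
(a,b)_37: α=2, u≡30; β=3, v≡10 (mod 37); (30|37)=+1, (10|37)=+1; sign (−1)^0·+1^3·+1^2 = +1.
(a,b)_7: α=3, u≡2; β=5, v≡2 (mod 7); (2|7)=+1, (2|7)=+1; sign (−1)^1·+1^5·+1^3 = -1.
(a,b)_2: α=4, β=2; u≡7, v≡5 (mod 8); ε(u)ε(v)=1·0, αω(v)=4·1, βω(u)=2·0; sum ≡ 0  ⇒  +1.
(a,b)_11: α=-2, u≡2; β=-4, v≡5 (mod 11); (2|11)=-1, (5|11)=+1; sign (−1)^0·-1^-4·+1^-2 = +1.
(a,b)_19: α=-2, u≡16; β=0, v≡2 (mod 19); (16|19)=+1, (2|19)=-1; sign (−1)^0·+1^0·-1^-2 = +1.
(a,b)_3: α=10, u≡1; β=12, v≡1 (mod 3); (1|3)=+1, (1|3)=+1; sign (−1)^0·+1^12·+1^10 = +1.
(a,b)_5: α=2, u≡3; β=4, v≡2 (mod 5); (3|5)=-1, (2|5)=-1; sign (−1)^0·-1^4·-1^2 = +1.
(a,b)_23: α=2, u≡17; β=3, v≡11 (mod 23); (17|23)=-1, (11|23)=-1; sign (−1)^0·-1^3·-1^2 = -1.
(a,b)_31: α=2, u≡4; β=3, v≡30 (mod 31); (4|31)=+1, (30|31)=-1; sign (−1)^0·+1^3·-1^2 = +1.
(a,b)_13: α=-2, u≡8; β=-4, v≡6 (mod 13); (8|13)=-1, (6|13)=-1; sign (−1)^0·-1^-4·-1^-2 = +1.
(a,b)_∞: sgn(7)=+, sgn(-184667)=−, so +1.
|Ram(7, -184667)| = 2, even; anisotropic at {7, 23}.

[7, 23]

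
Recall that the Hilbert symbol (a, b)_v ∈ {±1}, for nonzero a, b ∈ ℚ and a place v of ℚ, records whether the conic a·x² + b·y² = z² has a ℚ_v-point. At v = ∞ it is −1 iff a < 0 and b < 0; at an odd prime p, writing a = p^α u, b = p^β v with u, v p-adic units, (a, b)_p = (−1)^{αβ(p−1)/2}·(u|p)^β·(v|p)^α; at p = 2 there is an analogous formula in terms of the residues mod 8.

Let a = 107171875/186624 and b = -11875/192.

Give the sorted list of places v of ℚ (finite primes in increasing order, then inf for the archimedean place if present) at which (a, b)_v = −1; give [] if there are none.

[2, 19]

(a, b) ≡ (19, -57) mod (ℚ^×)²; places V = {2, 3, 5, 19, ∞}.
(a,b)_19: α=3, u≡17; β=1, v≡1 (mod 19); (17|19)=+1, (1|19)=+1; sign (−1)^1·+1^1·+1^3 = -1.
(a,b)_5: α=6, u≡1; β=4, v≡3 (mod 5); (1|5)=+1, (3|5)=-1; sign (−1)^0·+1^4·-1^6 = +1.
(a,b)_3: α=-6, u≡1; β=-1, v≡2 (mod 3); (1|3)=+1, (2|3)=-1; sign (−1)^0·+1^-1·-1^-6 = +1.
(a,b)_2: α=-8, β=-6; u≡3, v≡7 (mod 8); ε(u)ε(v)=1·1, αω(v)=-8·0, βω(u)=-6·1; sum ≡ 1  ⇒  -1.
(a,b)_∞: sgn(19)=+, sgn(-57)=−, so +1.
(19, -57 / ℚ) ramifies at {2, 19}: a division algebra.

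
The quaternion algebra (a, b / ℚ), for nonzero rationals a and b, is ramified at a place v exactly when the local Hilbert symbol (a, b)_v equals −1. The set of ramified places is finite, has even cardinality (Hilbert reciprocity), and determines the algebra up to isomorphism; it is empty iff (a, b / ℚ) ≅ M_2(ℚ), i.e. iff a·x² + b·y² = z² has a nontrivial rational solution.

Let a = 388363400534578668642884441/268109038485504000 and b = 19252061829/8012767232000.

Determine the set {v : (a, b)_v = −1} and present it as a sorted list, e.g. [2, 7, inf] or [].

[3, 5, 7, 13]

Mod squares: a ≡ 15015, b ≡ 2145. Check v ∈ {∞, 2, 3, 5, 7, 11, 13, 17, 23, 29, 43, 47}.
v=∞: 15015 > 0 and 2145 > 0  ⇒  (a,b)_∞ = +1.
v=43: a=43^0·(≡2), b=43^-2·(≡13) mod 43; (2|43)=-1, (13|43)=+1; (−1)^{0·-2·21}·(-1)^-2·(+1)^0 = +1.
v=7: a=7^9·(≡3), b=7^2·(≡6) mod 7; (3|7)=-1, (6|7)=-1; (−1)^{9·2·3}·(-1)^2·(-1)^9 = -1.
v=23: a=23^0·(≡21), b=23^-2·(≡16) mod 23; (21|23)=-1, (16|23)=+1; (−1)^{0·-2·11}·(-1)^-2·(+1)^0 = +1.
v=29: a=29^2·(≡20), b=29^2·(≡7) mod 29; (20|29)=+1, (7|29)=+1; (−1)^{2·2·14}·(+1)^2·(+1)^2 = +1.
v=2: v_2(a)=-38, v_2(b)=-16; units ≡ 7, 1 (mod 8); ε·ε+αω+βω = 1·0+-38·0+-16·0 ≡ 0  ⇒  (a,b)_2 = +1.
v=5: a=5^-3·(≡3), b=5^-3·(≡4) mod 5; (3|5)=-1, (4|5)=+1; (−1)^{-3·-3·2}·(-1)^-3·(+1)^-3 = -1.
v=17: a=17^-2·(≡8), b=17^0·(≡7) mod 17; (8|17)=+1, (7|17)=-1; (−1)^{-2·0·8}·(+1)^0·(-1)^-2 = +1.
v=47: a=47^2·(≡44), b=47^0·(≡20) mod 47; (44|47)=-1, (20|47)=-1; (−1)^{2·0·23}·(-1)^0·(-1)^2 = +1.
v=3: a=3^-3·(≡1), b=3^3·(≡1) mod 3; (1|3)=+1, (1|3)=+1; (−1)^{-3·3·1}·(+1)^3·(+1)^-3 = -1.
v=11: a=11^9·(≡5), b=11^3·(≡10) mod 11; (5|11)=+1, (10|11)=-1; (−1)^{9·3·5}·(+1)^3·(-1)^9 = +1.
v=13: a=13^3·(≡7), b=13^1·(≡9) mod 13; (7|13)=-1, (9|13)=+1; (−1)^{3·1·6}·(-1)^1·(+1)^3 = -1.
(15015, 2145 / ℚ) ramifies at {3, 5, 7, 13}: a division algebra.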